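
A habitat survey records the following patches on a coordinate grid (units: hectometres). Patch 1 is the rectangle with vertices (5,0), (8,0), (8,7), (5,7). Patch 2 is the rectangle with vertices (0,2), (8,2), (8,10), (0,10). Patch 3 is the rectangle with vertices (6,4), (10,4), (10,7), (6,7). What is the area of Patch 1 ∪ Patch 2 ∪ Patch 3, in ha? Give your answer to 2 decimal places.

By inclusion–exclusion:
Individual areas: |Patch 1| = 21, |Patch 2| = 64, |Patch 3| = 12.
|Patch 1∩Patch 2|: x∈[5,8], y∈[2,7] → 3·5 = 15.
|Patch 1∩Patch 3|: x∈[6,8], y∈[4,7] → 2·3 = 6.
|Patch 2∩Patch 3|: x∈[6,8], y∈[4,7] → 2·3 = 6.
|Patch 1∩Patch 2∩Patch 3| = 6.
|Patch 1 ∪ Patch 2 ∪ Patch 3| = 97 − 27 + 6 = 76.00.

76.00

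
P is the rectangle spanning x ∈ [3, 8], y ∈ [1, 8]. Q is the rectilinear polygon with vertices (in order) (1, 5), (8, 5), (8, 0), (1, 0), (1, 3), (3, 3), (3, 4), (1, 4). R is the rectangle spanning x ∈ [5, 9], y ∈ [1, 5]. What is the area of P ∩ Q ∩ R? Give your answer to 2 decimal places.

12.00

The intersection is the polygon with vertices (5,1), (5,5), (8,5), (8,1).
By the shoelace formula its area is 12.00.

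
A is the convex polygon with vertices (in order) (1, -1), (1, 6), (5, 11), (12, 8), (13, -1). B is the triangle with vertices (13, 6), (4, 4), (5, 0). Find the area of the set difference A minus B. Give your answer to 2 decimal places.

|A| = 116, |A∩B| = 18.8562.
|A ∖ B| = |A| − |A∩B| = 116 − 18.8562 = 97.14.

97.14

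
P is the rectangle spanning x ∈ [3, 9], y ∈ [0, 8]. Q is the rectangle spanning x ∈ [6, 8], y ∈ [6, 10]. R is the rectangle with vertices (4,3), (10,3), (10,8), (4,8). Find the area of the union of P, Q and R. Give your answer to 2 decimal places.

57.00

By inclusion–exclusion:
Individual areas: |P| = 48, |Q| = 8, |R| = 30.
|P∩Q|: x∈[6,8], y∈[6,8] → 2·2 = 4.
|P∩R|: x∈[4,9], y∈[3,8] → 5·5 = 25.
|Q∩R|: x∈[6,8], y∈[6,8] → 2·2 = 4.
|P∩Q∩R| = 4.
|P ∪ Q ∪ R| = 86 − 33 + 4 = 57.00.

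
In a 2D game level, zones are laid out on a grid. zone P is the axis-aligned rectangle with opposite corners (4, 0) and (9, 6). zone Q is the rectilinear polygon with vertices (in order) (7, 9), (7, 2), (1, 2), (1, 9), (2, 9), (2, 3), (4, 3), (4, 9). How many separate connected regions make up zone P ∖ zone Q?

zone P ∖ zone Q is a single connected region.

1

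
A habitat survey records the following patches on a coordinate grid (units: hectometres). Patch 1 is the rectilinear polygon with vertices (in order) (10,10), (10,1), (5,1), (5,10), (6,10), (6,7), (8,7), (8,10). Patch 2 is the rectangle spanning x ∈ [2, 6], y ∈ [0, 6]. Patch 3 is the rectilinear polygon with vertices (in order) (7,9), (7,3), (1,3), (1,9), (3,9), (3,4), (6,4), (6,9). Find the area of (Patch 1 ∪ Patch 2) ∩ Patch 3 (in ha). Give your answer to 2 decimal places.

|Patch 1 ∪ Patch 2| = 58.
|(Patch 1 ∪ Patch 2) ∩ Patch 3| = 10.00.

10.00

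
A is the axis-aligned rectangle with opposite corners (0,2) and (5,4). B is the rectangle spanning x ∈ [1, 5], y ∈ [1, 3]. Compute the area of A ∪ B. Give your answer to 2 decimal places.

14.00

By inclusion–exclusion:
Individual areas: |A| = 10, |B| = 8.
|A∩B|: x∈[1,5], y∈[2,3] → 4·1 = 4.
|A ∪ B| = 18 − 4 = 14.00.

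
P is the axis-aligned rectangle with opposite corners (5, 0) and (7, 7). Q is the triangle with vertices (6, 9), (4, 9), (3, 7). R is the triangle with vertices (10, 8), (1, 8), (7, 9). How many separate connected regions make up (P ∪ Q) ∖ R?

3

(P ∪ Q) ∖ R splits into 3 disjoint pieces (area 14, area 0.5, area 0.7071).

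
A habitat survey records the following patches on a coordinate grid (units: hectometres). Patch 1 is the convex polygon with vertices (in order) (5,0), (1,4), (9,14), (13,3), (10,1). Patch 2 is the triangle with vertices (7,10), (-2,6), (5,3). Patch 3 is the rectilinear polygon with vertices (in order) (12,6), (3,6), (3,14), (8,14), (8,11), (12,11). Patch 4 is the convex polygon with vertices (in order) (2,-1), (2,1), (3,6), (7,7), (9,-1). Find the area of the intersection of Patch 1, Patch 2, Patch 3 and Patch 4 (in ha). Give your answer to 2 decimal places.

1.10

The intersection is the polygon with vertices (5.857,6), (3,6), (6.077,6.769).
By the shoelace formula its area is 1.10.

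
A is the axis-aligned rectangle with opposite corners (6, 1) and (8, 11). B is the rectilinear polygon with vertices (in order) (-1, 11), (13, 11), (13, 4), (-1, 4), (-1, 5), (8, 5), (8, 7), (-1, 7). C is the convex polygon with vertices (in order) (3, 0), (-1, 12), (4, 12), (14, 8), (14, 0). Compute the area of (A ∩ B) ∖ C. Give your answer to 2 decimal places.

|A ∩ B| = 10.
|(A ∩ B) ∩ C| = 9.55.
|(A ∩ B) ∖ C| = 10 − 9.55 = 0.45.

0.45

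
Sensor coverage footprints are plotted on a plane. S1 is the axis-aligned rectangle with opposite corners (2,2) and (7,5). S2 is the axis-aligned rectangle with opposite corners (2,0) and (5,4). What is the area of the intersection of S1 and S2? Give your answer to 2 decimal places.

|S1∩S2|: x∈[2,5], y∈[2,4] → 3·2 = 6.

6.00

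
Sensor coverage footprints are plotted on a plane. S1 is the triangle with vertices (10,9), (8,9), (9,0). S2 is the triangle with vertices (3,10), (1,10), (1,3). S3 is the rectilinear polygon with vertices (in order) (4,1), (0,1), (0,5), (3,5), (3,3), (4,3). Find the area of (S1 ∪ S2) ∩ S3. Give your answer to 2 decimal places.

0.57

The region (S1 ∪ S2) ∩ S3 is the polygon with vertices (1,3), (1,5), (1.571,5).
By the shoelace formula its area is 0.57.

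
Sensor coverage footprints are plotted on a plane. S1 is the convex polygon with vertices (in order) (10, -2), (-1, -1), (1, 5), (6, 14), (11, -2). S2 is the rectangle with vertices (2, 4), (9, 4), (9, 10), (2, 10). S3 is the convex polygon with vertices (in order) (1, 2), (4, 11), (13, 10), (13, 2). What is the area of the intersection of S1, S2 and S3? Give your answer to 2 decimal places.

The intersection is the polygon with vertices (7.25,10), (9,4.4), (9,4), (2,4), (2,5), (3.5,9.5), (3.778,10).
By the shoelace formula its area is 32.91.

32.91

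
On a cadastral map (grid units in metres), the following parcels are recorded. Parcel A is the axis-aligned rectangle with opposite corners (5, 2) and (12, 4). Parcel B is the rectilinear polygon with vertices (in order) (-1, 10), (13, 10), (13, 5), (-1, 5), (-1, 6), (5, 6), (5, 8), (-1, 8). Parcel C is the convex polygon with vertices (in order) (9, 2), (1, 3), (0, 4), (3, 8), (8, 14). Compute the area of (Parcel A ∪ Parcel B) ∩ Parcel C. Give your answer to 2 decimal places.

30.75

|Parcel A ∪ Parcel B| = 72.
|(Parcel A ∪ Parcel B) ∩ Parcel C| = 30.75.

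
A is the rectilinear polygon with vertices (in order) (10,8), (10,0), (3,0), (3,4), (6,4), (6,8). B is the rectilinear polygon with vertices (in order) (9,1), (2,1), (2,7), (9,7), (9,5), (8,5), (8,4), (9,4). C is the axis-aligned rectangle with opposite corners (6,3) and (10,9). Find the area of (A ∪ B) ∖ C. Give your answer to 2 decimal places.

39.00

|A ∪ B| = 59.
|(A ∪ B) ∩ C| = 20.
|(A ∪ B) ∖ C| = 59 − 20 = 39.00.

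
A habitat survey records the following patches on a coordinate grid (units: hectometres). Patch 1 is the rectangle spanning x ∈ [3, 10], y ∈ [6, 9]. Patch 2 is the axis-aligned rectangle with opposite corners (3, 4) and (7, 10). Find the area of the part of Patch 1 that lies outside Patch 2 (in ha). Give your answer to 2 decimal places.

9.00

|Patch 1∩Patch 2|: x∈[3,7], y∈[6,9] → 4·3 = 12.
|Patch 1| = 21.
|Patch 1 ∖ Patch 2| = |Patch 1| − |Patch 1∩Patch 2| = 21 − 12 = 9.00.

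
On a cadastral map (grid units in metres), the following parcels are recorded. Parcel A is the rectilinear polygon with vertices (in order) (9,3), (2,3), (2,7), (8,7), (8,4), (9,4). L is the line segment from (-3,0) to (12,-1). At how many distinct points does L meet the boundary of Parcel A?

0

The segment lies entirely outside Parcel A and never meets its boundary.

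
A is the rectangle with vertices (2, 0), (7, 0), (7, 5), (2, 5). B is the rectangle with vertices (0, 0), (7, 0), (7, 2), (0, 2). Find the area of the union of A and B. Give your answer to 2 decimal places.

29.00

By inclusion–exclusion:
Individual areas: |A| = 25, |B| = 14.
|A∩B|: x∈[2,7], y∈[0,2] → 5·2 = 10.
|A ∪ B| = 39 − 10 = 29.00.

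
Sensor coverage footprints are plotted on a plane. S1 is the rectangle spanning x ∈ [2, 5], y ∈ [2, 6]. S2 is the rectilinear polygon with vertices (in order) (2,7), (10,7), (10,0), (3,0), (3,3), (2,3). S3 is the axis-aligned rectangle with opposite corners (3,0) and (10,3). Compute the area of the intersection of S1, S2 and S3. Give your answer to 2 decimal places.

The intersection is the polygon with vertices (5,2), (3,2), (3,3), (5,3).
By the shoelace formula its area is 2.00.

2.00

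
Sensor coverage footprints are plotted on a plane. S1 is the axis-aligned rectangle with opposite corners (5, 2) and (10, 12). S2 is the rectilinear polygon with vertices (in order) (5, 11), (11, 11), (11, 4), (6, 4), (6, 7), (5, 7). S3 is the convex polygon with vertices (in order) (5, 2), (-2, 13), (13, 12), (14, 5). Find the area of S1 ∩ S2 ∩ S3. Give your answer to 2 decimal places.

The intersection is the polygon with vertices (6,4), (6,7), (5,7), (5,11), (10,11), (10,4).
By the shoelace formula its area is 32.00.

32.00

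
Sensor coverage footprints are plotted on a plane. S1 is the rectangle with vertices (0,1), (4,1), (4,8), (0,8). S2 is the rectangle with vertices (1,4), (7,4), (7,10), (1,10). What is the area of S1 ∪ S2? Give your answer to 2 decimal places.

By inclusion–exclusion:
Individual areas: |S1| = 28, |S2| = 36.
|S1∩S2|: x∈[1,4], y∈[4,8] → 3·4 = 12.
|S1 ∪ S2| = 64 − 12 = 52.00.

52.00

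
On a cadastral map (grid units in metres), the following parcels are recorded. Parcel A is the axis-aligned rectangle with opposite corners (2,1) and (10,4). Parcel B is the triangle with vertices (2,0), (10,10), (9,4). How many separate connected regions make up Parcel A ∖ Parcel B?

Parcel A ∖ Parcel B splits into 2 disjoint pieces (area 10.875, area 6).

2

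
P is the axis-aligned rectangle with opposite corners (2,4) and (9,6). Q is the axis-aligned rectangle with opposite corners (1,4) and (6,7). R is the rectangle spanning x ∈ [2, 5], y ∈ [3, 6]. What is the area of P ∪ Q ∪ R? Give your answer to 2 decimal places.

24.00

By inclusion–exclusion:
Individual areas: |P| = 14, |Q| = 15, |R| = 9.
|P∩Q|: x∈[2,6], y∈[4,6] → 4·2 = 8.
|P∩R|: x∈[2,5], y∈[4,6] → 3·2 = 6.
|Q∩R|: x∈[2,5], y∈[4,6] → 3·2 = 6.
|P∩Q∩R| = 6.
|P ∪ Q ∪ R| = 38 − 20 + 6 = 24.00.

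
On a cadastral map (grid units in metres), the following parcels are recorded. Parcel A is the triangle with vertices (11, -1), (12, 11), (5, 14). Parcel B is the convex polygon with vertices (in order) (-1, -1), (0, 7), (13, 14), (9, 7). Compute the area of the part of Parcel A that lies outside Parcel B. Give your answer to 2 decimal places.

28.42

|Parcel A| = 43.5, |Parcel A∩Parcel B| = 15.0791.
|Parcel A ∖ Parcel B| = |Parcel A| − |Parcel A∩Parcel B| = 43.5 − 15.0791 = 28.42.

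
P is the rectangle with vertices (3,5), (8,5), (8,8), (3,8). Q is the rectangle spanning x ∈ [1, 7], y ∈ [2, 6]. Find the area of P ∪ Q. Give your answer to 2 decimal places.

By inclusion–exclusion:
Individual areas: |P| = 15, |Q| = 24.
|P∩Q|: x∈[3,7], y∈[5,6] → 4·1 = 4.
|P ∪ Q| = 39 − 4 = 35.00.

35.00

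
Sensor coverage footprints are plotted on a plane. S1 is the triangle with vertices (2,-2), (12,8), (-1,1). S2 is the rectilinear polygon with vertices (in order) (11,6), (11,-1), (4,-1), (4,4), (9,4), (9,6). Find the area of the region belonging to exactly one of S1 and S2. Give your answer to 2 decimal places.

|S1| = 30, |S2| = 39, |S1∩S2| = 8.4121.
|S1 △ S2| = |S1| + |S2| − 2·|S1∩S2| = 30 + 39 − 16.8242 = 52.18.

52.18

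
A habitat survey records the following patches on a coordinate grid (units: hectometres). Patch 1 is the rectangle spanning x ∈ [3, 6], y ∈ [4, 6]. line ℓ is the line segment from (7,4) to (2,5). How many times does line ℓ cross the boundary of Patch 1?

The segment meets the boundary at (3,4.8), (6,4.2).

2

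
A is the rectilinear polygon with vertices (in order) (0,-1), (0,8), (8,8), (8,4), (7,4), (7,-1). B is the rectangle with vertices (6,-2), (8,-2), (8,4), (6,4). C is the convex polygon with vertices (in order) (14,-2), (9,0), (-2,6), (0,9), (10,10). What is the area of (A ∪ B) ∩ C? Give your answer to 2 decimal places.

The region (A ∪ B) ∩ C is the polygon with vertices (8,8), (8,4), (8,0.545), (0,4.909), (0,8).
By the shoelace formula its area is 42.18.

42.18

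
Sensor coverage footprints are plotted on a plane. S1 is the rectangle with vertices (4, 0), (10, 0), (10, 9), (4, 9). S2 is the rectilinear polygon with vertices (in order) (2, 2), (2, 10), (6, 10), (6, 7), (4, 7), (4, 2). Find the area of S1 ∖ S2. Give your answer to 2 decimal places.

|S1| = 54, |S1∩S2| = 4.
|S1 ∖ S2| = |S1| − |S1∩S2| = 54 − 4 = 50.00.

50.00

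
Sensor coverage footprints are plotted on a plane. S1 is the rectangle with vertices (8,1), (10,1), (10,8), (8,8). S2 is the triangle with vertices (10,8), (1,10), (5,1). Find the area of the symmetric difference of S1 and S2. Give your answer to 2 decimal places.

44.90

|S1| = 14, |S2| = 36.5, |S1∩S2| = 2.8.
|S1 △ S2| = |S1| + |S2| − 2·|S1∩S2| = 14 + 36.5 − 5.6 = 44.90.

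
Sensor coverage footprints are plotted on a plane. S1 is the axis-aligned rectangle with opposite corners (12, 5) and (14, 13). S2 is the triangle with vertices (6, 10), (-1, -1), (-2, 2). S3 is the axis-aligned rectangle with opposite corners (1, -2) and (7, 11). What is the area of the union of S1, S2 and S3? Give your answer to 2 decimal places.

102.86

By inclusion–exclusion:
Individual areas: |S1| = 16, |S2| = 16, |S3| = 78.
|S1∩S2| = 0.
|S1∩S3| = 0 (no overlap).
|S2∩S3| = 7.1429.
|S1∩S2∩S3| = 0.
|S1 ∪ S2 ∪ S3| = 110 − 7.1429 + 0 = 102.86.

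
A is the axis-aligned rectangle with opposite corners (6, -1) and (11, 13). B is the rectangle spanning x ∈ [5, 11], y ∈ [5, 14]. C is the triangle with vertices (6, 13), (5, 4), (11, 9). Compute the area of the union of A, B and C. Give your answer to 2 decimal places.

84.53

By inclusion–exclusion:
Individual areas: |A| = 70, |B| = 54, |C| = 24.5.
|A∩B|: x∈[6,11], y∈[5,13] → 5·8 = 40.
|A∩C| = 20.4167.
|B∩C| = 23.9556.
|A∩B∩C| = 20.4.
|A ∪ B ∪ C| = 148.5 − 84.3722 + 20.4 = 84.53.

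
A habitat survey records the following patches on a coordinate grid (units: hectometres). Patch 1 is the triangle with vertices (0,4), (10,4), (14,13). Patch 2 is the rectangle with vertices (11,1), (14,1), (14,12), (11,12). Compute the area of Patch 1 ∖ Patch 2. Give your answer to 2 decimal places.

|Patch 1| = 45, |Patch 1∩Patch 2| = 6.6766.
|Patch 1 ∖ Patch 2| = |Patch 1| − |Patch 1∩Patch 2| = 45 − 6.6766 = 38.32.

38.32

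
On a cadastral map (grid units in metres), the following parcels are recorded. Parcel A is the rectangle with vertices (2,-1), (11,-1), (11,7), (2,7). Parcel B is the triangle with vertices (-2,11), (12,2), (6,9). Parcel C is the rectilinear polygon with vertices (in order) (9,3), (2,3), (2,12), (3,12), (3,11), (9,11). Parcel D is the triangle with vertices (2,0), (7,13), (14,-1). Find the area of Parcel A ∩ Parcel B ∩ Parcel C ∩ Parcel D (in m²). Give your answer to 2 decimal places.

The intersection is the polygon with vertices (7.714,7), (9,5.5), (9,3.929), (4.599,6.758), (4.692,7).
By the shoelace formula its area is 6.32.

6.32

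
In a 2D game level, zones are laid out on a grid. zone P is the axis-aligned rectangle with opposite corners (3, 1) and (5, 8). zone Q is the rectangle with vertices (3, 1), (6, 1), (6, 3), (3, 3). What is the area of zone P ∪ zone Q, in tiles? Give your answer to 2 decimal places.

By inclusion–exclusion:
Individual areas: |zone P| = 14, |zone Q| = 6.
|zone P∩zone Q|: x∈[3,5], y∈[1,3] → 2·2 = 4.
|zone P ∪ zone Q| = 20 − 4 = 16.00.

16.00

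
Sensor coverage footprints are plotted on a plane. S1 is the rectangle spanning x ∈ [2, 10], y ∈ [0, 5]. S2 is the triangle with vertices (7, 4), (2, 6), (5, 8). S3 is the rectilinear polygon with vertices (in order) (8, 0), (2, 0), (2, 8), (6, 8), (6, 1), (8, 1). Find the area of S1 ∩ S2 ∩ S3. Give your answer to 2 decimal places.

The intersection is the polygon with vertices (4.5,5), (6,5), (6,4.4).
By the shoelace formula its area is 0.45.

0.45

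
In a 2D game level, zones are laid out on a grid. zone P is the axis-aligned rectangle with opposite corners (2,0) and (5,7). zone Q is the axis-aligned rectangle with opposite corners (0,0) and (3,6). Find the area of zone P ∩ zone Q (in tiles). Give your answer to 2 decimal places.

|zone P∩zone Q|: x∈[2,3], y∈[0,6] → 1·6 = 6.

6.00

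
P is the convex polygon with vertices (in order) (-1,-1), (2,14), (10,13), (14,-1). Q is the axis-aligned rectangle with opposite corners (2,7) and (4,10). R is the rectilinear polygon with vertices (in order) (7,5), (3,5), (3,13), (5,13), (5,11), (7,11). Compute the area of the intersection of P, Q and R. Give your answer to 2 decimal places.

3.00

The intersection is the polygon with vertices (4,10), (4,7), (3,7), (3,10).
By the shoelace formula its area is 3.00.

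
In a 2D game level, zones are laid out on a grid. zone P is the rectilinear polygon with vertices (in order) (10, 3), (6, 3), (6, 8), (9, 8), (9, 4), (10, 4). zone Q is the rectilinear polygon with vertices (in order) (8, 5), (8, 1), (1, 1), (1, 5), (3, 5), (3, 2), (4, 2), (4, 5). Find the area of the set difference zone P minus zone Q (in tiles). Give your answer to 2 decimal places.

12.00

|zone P| = 16, |zone P∩zone Q| = 4.
|zone P ∖ zone Q| = |zone P| − |zone P∩zone Q| = 16 − 4 = 12.00.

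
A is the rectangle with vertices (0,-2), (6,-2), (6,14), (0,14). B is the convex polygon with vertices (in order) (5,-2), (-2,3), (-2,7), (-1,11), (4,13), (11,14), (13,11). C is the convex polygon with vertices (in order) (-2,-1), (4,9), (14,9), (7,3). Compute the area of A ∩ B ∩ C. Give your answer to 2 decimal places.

32.11

The intersection is the polygon with vertices (0,1.571), (0,2.333), (4,9), (6,9), (6,2.556), (1.452,0.534).
By the shoelace formula its area is 32.11.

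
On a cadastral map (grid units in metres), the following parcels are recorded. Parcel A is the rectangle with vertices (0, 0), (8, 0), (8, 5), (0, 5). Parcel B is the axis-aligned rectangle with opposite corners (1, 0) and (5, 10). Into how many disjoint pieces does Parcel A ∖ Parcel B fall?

2

Parcel A ∖ Parcel B splits into 2 disjoint pieces (area 15, area 5).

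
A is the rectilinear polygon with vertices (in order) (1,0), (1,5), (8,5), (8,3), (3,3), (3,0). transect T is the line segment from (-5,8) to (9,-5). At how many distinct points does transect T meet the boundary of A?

2

The segment meets the boundary at (3,0.571), (1,2.429).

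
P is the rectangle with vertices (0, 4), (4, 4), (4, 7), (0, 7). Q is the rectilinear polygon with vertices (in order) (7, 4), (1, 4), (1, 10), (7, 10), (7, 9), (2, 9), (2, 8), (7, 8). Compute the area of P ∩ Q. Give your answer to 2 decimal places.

The intersection is the polygon with vertices (4,7), (4,4), (1,4), (1,7).
By the shoelace formula its area is 9.00.

9.00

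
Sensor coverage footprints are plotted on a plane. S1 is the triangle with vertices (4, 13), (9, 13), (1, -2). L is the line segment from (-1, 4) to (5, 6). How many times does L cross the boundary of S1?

1

The segment meets the boundary at (2.429,5.143).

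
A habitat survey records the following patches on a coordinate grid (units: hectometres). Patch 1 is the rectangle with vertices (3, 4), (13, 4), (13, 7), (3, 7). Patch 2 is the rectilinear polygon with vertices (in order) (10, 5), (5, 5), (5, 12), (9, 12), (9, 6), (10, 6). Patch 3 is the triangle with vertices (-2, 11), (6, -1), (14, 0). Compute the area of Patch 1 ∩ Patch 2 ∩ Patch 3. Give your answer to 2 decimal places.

The intersection is the polygon with vertices (5,5), (5,6.188), (6.727,5).
By the shoelace formula its area is 1.03.

1.03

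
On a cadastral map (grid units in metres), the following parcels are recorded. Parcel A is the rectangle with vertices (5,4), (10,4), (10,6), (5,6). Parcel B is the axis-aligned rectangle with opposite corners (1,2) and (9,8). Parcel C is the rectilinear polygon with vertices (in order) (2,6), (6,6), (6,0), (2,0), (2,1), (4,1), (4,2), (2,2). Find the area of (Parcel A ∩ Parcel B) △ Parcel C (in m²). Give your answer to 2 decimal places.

26.00

|Parcel A ∩ Parcel B| = 8.
|(Parcel A ∩ Parcel B) ∩ Parcel C| = 2.
|(Parcel A ∩ Parcel B) △ Parcel C| = 8 + 22 − 4 = 26.00.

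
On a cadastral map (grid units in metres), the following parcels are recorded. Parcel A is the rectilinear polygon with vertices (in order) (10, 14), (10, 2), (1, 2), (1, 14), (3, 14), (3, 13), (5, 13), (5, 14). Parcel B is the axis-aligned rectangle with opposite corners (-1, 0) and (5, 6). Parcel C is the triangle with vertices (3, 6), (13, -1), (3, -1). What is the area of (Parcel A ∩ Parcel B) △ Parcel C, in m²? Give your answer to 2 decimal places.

37.80

|Parcel A ∩ Parcel B| = 16.
|(Parcel A ∩ Parcel B) ∩ Parcel C| = 6.6.
|(Parcel A ∩ Parcel B) △ Parcel C| = 16 + 35 − 13.2 = 37.80.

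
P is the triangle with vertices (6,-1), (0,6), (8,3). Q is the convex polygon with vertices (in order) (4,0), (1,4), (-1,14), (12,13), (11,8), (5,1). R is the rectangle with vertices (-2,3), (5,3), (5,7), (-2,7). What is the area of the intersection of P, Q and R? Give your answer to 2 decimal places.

The intersection is the polygon with vertices (0.649,5.757), (5,4.125), (5,3), (2.571,3), (0.783,5.087).
By the shoelace formula its area is 6.25.

6.25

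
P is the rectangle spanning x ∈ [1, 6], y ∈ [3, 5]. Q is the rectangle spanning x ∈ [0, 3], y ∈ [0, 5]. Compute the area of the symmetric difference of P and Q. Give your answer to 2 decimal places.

17.00

|P∩Q|: x∈[1,3], y∈[3,5] → 2·2 = 4.
|P △ Q| = |P| + |Q| − 2·|P∩Q| = 10 + 15 − 8 = 17.00.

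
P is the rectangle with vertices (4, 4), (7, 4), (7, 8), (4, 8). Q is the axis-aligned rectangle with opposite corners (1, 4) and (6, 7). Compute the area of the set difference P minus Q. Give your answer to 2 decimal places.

|P∩Q|: x∈[4,6], y∈[4,7] → 2·3 = 6.
|P| = 12.
|P ∖ Q| = |P| − |P∩Q| = 12 − 6 = 6.00.

6.00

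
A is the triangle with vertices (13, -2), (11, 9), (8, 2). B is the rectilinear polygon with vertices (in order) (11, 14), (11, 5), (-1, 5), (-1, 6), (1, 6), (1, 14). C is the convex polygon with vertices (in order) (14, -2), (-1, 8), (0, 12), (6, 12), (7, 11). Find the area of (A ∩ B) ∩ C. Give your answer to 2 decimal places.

The region (A ∩ B) ∩ C is the polygon with vertices (9.286,5), (9.704,5.977), (10.231,5).
By the shoelace formula its area is 0.46.

0.46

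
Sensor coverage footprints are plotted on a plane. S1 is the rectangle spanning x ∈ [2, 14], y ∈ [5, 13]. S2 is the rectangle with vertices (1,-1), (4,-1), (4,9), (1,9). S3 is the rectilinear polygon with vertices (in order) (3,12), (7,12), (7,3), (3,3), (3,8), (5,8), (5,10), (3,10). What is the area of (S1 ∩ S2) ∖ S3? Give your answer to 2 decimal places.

5.00

|S1 ∩ S2| = 8.
|(S1 ∩ S2) ∩ S3| = 3.
|(S1 ∩ S2) ∖ S3| = 8 − 3 = 5.00.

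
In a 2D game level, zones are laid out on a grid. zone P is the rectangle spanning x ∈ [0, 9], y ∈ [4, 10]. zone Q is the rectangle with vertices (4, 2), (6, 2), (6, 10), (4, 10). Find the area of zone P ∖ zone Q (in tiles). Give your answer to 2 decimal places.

42.00

|zone P∩zone Q|: x∈[4,6], y∈[4,10] → 2·6 = 12.
|zone P| = 54.
|zone P ∖ zone Q| = |zone P| − |zone P∩zone Q| = 54 − 12 = 42.00.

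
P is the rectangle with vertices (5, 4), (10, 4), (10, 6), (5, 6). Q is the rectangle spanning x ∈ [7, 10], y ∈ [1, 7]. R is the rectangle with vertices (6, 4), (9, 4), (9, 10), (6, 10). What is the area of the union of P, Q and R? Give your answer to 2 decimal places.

32.00

By inclusion–exclusion:
Individual areas: |P| = 10, |Q| = 18, |R| = 18.
|P∩Q|: x∈[7,10], y∈[4,6] → 3·2 = 6.
|P∩R|: x∈[6,9], y∈[4,6] → 3·2 = 6.
|Q∩R|: x∈[7,9], y∈[4,7] → 2·3 = 6.
|P∩Q∩R| = 4.
|P ∪ Q ∪ R| = 46 − 18 + 4 = 32.00.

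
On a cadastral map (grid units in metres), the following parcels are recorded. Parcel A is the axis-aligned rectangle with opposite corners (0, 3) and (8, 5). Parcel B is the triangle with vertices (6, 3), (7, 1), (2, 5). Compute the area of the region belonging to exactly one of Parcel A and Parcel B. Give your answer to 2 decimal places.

16.00

|Parcel A| = 16, |Parcel B| = 3, |Parcel A∩Parcel B| = 1.5.
|Parcel A △ Parcel B| = |Parcel A| + |Parcel B| − 2·|Parcel A∩Parcel B| = 16 + 3 − 3 = 16.00.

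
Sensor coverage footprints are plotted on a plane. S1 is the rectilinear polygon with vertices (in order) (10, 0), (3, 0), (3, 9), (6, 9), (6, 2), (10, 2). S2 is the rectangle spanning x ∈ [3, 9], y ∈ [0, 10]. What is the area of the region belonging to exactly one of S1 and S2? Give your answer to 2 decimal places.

29.00

|S1| = 35, |S2| = 60, |S1∩S2| = 33.
|S1 △ S2| = |S1| + |S2| − 2·|S1∩S2| = 35 + 60 − 66 = 29.00.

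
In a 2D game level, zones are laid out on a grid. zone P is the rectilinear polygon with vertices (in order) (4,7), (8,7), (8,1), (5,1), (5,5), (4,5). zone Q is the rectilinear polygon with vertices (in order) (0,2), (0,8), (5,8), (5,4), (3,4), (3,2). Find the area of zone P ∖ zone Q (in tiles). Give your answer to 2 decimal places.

|zone P| = 20, |zone P∩zone Q| = 2.
|zone P ∖ zone Q| = |zone P| − |zone P∩zone Q| = 20 − 2 = 18.00.

18.00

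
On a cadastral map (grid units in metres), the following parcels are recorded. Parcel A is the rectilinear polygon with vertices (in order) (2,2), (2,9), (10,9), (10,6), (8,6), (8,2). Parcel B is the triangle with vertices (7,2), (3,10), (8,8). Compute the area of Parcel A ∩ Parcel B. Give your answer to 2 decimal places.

15.00

The intersection is the polygon with vertices (5.5,9), (8,8), (7,2), (3.5,9).
By the shoelace formula its area is 15.00.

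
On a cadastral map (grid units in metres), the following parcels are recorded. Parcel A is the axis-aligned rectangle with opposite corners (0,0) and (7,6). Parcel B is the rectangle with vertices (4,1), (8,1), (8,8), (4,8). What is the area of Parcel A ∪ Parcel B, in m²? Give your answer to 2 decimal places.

By inclusion–exclusion:
Individual areas: |Parcel A| = 42, |Parcel B| = 28.
|Parcel A∩Parcel B|: x∈[4,7], y∈[1,6] → 3·5 = 15.
|Parcel A ∪ Parcel B| = 70 − 15 = 55.00.

55.00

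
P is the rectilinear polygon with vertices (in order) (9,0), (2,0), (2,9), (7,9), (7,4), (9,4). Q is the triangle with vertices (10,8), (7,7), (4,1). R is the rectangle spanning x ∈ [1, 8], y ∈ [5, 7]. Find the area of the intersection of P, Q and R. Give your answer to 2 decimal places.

The intersection is the polygon with vertices (7,7), (7,5), (6,5).
By the shoelace formula its area is 1.00.

1.00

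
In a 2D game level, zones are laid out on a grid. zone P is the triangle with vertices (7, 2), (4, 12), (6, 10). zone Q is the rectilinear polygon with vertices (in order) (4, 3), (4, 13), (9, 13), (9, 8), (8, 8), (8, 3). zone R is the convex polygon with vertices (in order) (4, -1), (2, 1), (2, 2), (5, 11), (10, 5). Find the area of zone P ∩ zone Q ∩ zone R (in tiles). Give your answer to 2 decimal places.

The intersection is the polygon with vertices (6.875,3), (6.7,3), (4.632,9.895), (5,11), (6.029,9.765).
By the shoelace formula its area is 6.07.

6.07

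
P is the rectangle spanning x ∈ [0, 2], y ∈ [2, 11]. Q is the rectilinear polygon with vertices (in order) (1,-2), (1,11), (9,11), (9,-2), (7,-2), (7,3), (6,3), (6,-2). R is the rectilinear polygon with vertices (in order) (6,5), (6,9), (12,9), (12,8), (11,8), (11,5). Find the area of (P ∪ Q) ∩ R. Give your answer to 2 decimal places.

The region (P ∪ Q) ∩ R is the polygon with vertices (9,5), (6,5), (6,9), (9,9).
By the shoelace formula its area is 12.00.

12.00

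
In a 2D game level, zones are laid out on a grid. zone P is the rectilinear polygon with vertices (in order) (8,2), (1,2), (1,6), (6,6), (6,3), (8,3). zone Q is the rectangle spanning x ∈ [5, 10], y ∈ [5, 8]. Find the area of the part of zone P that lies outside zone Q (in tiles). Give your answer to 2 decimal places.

|zone P| = 22, |zone P∩zone Q| = 1.
|zone P ∖ zone Q| = |zone P| − |zone P∩zone Q| = 22 − 1 = 21.00.

21.00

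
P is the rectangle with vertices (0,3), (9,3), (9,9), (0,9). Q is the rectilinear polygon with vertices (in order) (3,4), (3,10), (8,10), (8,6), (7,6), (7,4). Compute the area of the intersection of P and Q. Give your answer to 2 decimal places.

23.00

The intersection is the polygon with vertices (8,9), (8,6), (7,6), (7,4), (3,4), (3,9).
By the shoelace formula its area is 23.00.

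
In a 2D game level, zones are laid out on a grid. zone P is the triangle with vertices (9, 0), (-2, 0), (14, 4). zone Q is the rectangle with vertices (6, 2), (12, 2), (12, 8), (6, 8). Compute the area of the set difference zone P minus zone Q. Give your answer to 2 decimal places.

17.60

|zone P| = 22, |zone P∩zone Q| = 4.4.
|zone P ∖ zone Q| = |zone P| − |zone P∩zone Q| = 22 − 4.4 = 17.60.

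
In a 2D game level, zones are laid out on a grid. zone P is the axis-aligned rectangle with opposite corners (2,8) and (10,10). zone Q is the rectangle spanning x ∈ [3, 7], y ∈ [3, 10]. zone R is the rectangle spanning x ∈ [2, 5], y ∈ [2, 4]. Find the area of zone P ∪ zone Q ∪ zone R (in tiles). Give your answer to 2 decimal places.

40.00

By inclusion–exclusion:
Individual areas: |zone P| = 16, |zone Q| = 28, |zone R| = 6.
|zone P∩zone Q|: x∈[3,7], y∈[8,10] → 4·2 = 8.
|zone P∩zone R| = 0 (no overlap).
|zone Q∩zone R|: x∈[3,5], y∈[3,4] → 2·1 = 2.
|zone P∩zone Q∩zone R| = 0.
|zone P ∪ zone Q ∪ zone R| = 50 − 10 + 0 = 40.00.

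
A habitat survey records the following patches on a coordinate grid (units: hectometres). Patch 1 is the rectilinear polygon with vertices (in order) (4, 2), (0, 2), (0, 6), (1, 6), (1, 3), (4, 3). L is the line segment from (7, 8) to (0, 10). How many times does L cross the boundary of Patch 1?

The segment lies entirely outside Patch 1 and never meets its boundary.

0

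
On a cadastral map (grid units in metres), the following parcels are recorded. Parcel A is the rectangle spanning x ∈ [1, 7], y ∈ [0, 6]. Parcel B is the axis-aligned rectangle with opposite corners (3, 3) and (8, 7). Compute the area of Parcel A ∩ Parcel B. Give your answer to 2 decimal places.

12.00

|Parcel A∩Parcel B|: x∈[3,7], y∈[3,6] → 4·3 = 12.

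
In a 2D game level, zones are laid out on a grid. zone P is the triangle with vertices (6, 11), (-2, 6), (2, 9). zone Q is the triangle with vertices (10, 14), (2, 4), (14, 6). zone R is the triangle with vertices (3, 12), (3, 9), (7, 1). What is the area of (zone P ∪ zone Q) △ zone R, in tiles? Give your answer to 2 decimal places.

56.28

|zone P ∪ zone Q| = 54.
|(zone P ∪ zone Q) ∩ zone R| = 1.8592.
|(zone P ∪ zone Q) △ zone R| = 54 + 6 − 3.7183 = 56.28.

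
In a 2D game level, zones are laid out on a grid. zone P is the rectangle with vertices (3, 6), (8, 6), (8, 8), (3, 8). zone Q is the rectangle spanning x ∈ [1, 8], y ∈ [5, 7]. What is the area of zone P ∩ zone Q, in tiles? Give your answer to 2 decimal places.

|zone P∩zone Q|: x∈[3,8], y∈[6,7] → 5·1 = 5.

5.00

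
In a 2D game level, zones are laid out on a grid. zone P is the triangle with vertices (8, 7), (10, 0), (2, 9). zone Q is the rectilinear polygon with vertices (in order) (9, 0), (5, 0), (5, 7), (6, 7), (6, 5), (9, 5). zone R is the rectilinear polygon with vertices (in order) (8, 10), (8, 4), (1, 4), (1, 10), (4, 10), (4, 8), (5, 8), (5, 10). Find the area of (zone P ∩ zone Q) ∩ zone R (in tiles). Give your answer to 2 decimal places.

The region (zone P ∩ zone Q) ∩ zone R is the polygon with vertices (5,5.625), (5,7), (6,7), (6,5), (8,5), (8,4), (6.444,4).
By the shoelace formula its area is 3.83.

3.83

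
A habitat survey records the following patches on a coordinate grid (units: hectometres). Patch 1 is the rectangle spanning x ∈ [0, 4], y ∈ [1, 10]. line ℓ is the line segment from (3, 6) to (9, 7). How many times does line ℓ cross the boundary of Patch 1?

1

The segment meets the boundary at (4,6.167).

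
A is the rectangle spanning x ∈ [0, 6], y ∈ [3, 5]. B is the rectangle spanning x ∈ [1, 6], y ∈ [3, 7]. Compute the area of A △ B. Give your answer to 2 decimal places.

|A∩B|: x∈[1,6], y∈[3,5] → 5·2 = 10.
|A △ B| = |A| + |B| − 2·|A∩B| = 12 + 20 − 20 = 12.00.

12.00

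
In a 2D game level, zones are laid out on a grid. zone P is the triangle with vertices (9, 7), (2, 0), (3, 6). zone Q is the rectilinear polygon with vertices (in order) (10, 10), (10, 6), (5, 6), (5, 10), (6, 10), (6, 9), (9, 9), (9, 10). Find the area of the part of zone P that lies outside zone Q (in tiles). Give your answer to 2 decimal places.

|zone P| = 17.5, |zone P∩zone Q| = 2.1667.
|zone P ∖ zone Q| = |zone P| − |zone P∩zone Q| = 17.5 − 2.1667 = 15.33.

15.33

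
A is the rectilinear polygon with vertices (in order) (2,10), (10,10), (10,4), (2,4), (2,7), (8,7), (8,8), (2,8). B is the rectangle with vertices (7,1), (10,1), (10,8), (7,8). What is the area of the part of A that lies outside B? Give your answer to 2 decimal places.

31.00

|A| = 42, |A∩B| = 11.
|A ∖ B| = |A| − |A∩B| = 42 − 11 = 31.00.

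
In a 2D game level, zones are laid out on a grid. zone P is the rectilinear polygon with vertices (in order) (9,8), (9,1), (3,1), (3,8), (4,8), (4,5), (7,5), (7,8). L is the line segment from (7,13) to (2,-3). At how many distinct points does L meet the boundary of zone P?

2

The segment meets the boundary at (3.25,1), (4.5,5).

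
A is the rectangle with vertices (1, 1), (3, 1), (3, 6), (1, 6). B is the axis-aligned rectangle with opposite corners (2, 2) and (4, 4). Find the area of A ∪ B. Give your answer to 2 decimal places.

12.00

By inclusion–exclusion:
Individual areas: |A| = 10, |B| = 4.
|A∩B|: x∈[2,3], y∈[2,4] → 1·2 = 2.
|A ∪ B| = 14 − 2 = 12.00.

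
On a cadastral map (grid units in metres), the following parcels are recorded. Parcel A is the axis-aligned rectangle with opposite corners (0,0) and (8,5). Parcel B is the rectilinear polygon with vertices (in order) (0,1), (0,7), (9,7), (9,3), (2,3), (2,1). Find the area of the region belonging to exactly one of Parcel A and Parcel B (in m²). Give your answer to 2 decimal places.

40.00

|Parcel A| = 40, |Parcel B| = 40, |Parcel A∩Parcel B| = 20.
|Parcel A △ Parcel B| = |Parcel A| + |Parcel B| − 2·|Parcel A∩Parcel B| = 40 + 40 − 40 = 40.00.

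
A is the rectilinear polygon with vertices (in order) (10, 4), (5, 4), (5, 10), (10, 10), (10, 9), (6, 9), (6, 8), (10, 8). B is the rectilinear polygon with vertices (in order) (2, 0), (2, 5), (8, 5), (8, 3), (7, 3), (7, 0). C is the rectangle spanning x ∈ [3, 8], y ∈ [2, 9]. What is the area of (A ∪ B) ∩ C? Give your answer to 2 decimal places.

|A ∪ B| = 50.
|(A ∪ B) ∩ C| = 24.00.

24.00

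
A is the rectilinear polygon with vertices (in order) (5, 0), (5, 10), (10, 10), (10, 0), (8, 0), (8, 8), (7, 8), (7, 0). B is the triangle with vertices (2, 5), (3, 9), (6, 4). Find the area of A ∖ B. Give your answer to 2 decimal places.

41.29

|A| = 42, |A∩B| = 0.7083.
|A ∖ B| = |A| − |A∩B| = 42 − 0.7083 = 41.29.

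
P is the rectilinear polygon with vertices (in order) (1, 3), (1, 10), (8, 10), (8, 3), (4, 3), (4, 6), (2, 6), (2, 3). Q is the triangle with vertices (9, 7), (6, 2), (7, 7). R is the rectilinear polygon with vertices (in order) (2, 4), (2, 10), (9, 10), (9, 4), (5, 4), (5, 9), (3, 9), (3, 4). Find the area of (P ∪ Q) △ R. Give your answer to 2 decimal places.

26.37

|P ∪ Q| = 44.0333.
|(P ∪ Q) ∩ R| = 24.8333.
|(P ∪ Q) △ R| = 44.0333 + 32 − 49.6667 = 26.37.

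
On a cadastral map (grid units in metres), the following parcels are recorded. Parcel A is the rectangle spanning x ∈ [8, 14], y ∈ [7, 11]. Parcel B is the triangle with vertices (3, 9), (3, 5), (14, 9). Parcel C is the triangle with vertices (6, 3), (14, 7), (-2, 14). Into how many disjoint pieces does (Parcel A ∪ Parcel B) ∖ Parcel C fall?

(Parcel A ∪ Parcel B) ∖ Parcel C splits into 2 disjoint pieces (area 1.2986, area 16.125).

2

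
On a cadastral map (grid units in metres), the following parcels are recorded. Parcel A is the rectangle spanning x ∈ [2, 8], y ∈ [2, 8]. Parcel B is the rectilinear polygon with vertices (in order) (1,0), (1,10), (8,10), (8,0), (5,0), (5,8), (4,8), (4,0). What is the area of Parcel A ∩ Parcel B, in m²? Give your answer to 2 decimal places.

30.00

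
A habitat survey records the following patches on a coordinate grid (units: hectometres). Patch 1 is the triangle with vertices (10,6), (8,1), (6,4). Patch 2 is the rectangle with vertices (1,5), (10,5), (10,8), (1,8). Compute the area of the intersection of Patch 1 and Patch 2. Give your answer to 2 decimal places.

0.80

The intersection is the polygon with vertices (9.6,5), (8,5), (10,6).
By the shoelace formula its area is 0.80.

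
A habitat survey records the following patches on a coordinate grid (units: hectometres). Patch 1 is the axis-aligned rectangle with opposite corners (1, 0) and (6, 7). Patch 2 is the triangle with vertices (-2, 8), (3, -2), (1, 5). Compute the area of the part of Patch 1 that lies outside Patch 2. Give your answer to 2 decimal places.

32.43

|Patch 1| = 35, |Patch 1∩Patch 2| = 2.5714.
|Patch 1 ∖ Patch 2| = |Patch 1| − |Patch 1∩Patch 2| = 35 − 2.5714 = 32.43.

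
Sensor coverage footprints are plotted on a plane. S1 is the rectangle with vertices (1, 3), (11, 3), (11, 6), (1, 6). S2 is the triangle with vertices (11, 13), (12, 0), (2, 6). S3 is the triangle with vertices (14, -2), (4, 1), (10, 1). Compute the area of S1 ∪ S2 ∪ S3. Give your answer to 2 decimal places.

By inclusion–exclusion:
Individual areas: |S1| = 30, |S2| = 62, |S3| = 9.
|S1∩S2| = 19.5.
|S1∩S3| = 0.
|S2∩S3| = 0.
|S1∩S2∩S3| = 0.
|S1 ∪ S2 ∪ S3| = 101 − 19.5 + 0 = 81.50.

81.50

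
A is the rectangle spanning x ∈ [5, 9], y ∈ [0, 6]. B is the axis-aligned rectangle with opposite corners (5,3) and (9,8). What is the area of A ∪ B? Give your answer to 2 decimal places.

By inclusion–exclusion:
Individual areas: |A| = 24, |B| = 20.
|A∩B|: x∈[5,9], y∈[3,6] → 4·3 = 12.
|A ∪ B| = 44 − 12 = 32.00.

32.00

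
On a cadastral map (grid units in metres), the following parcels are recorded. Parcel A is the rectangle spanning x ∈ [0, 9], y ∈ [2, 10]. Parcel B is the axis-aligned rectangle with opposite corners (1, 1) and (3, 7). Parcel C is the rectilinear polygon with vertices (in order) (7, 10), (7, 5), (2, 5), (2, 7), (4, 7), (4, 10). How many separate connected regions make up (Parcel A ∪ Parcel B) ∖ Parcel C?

1

(Parcel A ∪ Parcel B) ∖ Parcel C is a single connected region.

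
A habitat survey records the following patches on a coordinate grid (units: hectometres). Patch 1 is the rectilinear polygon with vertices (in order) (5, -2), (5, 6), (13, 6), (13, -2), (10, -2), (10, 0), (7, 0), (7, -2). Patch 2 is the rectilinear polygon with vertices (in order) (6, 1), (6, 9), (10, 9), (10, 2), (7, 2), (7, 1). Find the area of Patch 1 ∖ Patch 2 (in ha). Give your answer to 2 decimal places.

|Patch 1| = 58, |Patch 1∩Patch 2| = 17.
|Patch 1 ∖ Patch 2| = |Patch 1| − |Patch 1∩Patch 2| = 58 − 17 = 41.00.

41.00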